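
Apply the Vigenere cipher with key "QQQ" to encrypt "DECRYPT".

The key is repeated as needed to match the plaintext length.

Step 1: Repeat key to match plaintext length:
  Plaintext: DECRYPT
  Key:       QQQQQQQ
Step 2: Encrypt each letter:
  D(3) + Q(16) = (3+16) mod 26 = 19 = T
  E(4) + Q(16) = (4+16) mod 26 = 20 = U
  C(2) + Q(16) = (2+16) mod 26 = 18 = S
  R(17) + Q(16) = (17+16) mod 26 = 7 = H
  Y(24) + Q(16) = (24+16) mod 26 = 14 = O
  P(15) + Q(16) = (15+16) mod 26 = 5 = F
  T(19) + Q(16) = (19+16) mod 26 = 9 = J
Ciphertext: TUSHOFJ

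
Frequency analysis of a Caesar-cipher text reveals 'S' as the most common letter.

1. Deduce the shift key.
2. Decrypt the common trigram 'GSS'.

Step 1: In English, 'E' is the most frequent letter (12.7%).
Step 2: The most frequent ciphertext letter is 'S' (position 18).
Step 3: Shift = (18 - 4) mod 26 = 14.
Step 4: Decrypt 'GSS' by shifting back 14:
  G -> S
  S -> E
  S -> E
Step 5: 'GSS' decrypts to 'SEE'.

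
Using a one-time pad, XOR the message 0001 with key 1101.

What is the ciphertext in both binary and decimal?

Step 1: Write out the XOR operation bit by bit:
  Message: 0001
  Key:     1101
  XOR:     1100
Step 2: Convert to decimal: 1100 = 12.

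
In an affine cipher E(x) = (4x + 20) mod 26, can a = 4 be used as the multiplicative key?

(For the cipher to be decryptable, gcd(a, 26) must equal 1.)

Step 1: Compute gcd(4, 26).
Step 2: gcd(4, 26) = 2.
Since gcd = 2 != 1, 4 shares a common factor with 26, so it cannot be used.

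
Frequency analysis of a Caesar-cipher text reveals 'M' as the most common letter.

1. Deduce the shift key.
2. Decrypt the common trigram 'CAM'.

Step 1: In English, 'E' is the most frequent letter (12.7%).
Step 2: The most frequent ciphertext letter is 'M' (position 12).
Step 3: Shift = (12 - 4) mod 26 = 8.
Step 4: Decrypt 'CAM' by shifting back 8:
  C -> U
  A -> S
  M -> E
Step 5: 'CAM' decrypts to 'USE'.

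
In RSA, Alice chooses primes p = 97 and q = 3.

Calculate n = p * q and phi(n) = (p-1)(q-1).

Step 1: n = p * q = 97 * 3 = 291.
Step 2: phi(n) = (p-1)(q-1) = 96 * 2 = 192.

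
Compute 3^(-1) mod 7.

Step 1: We need x such that 3 * x = 1 (mod 7).
Step 2: Using the extended Euclidean algorithm or trial:
  3 * 5 = 15 = 2 * 7 + 1.
Step 3: Since 15 mod 7 = 1, the inverse is x = 5.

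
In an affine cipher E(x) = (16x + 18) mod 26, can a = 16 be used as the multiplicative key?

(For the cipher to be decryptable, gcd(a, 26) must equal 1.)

Step 1: Compute gcd(16, 26).
Step 2: gcd(16, 26) = 2.
Since gcd = 2 != 1, 16 shares a common factor with 26, so it cannot be used.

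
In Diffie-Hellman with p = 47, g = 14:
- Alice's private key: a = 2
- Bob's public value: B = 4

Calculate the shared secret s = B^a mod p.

Step 1: s = B^a mod p = 4^2 mod 47.
  4^1 mod 47 = 4
  4^2 mod 47 = (4 * 4) mod 47 = 16
Result: shared secret = 16.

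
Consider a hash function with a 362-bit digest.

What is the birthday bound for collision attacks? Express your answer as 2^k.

Step 1: The birthday paradox gives collision probability ~50% after sqrt(2^n) = 2^(n/2) hashes.
Step 2: For 362-bit output: 2^(362/2) = 2^181.
Step 3: Approximately 2^181 hash computations needed.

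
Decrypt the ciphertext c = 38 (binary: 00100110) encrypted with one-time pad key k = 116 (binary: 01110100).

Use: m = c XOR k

Step 1: XOR ciphertext with key:
  Ciphertext: 00100110
  Key:        01110100
  XOR:        01010010
Step 2: Plaintext = 01010010 = 82 in decimal.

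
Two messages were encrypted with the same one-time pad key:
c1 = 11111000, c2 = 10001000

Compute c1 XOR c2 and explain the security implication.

Step 1: c1 XOR c2 = (m1 XOR k) XOR (m2 XOR k).
Step 2: By XOR associativity/commutativity: = m1 XOR m2 XOR k XOR k = m1 XOR m2.
Step 3: 11111000 XOR 10001000 = 01110000 = 112.
Step 4: The key cancels out! An attacker learns m1 XOR m2 = 112, revealing the relationship between plaintexts.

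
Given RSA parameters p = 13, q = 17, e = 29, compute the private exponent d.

Step 1: n = 13 * 17 = 221.
Step 2: phi(n) = 12 * 16 = 192.
Step 3: Find d such that 29 * d = 1 (mod 192).
Step 4: d = 29^(-1) mod 192 = 53.
Verification: 29 * 53 = 1537 = 8 * 192 + 1.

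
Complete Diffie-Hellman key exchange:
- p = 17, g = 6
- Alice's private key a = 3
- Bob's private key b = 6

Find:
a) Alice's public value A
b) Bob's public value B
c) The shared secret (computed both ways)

Step 1: A = g^a mod p = 6^3 mod 17 = 12.
Step 2: B = g^b mod p = 6^6 mod 17 = 8.
Step 3: Alice computes s = B^a mod p = 8^3 mod 17 = 2.
Step 4: Bob computes s = A^b mod p = 12^6 mod 17 = 2.
Both sides agree: shared secret = 2.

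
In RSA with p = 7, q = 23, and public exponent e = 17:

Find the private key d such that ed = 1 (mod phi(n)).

Step 1: n = 7 * 23 = 161.
Step 2: phi(n) = 6 * 22 = 132.
Step 3: Find d such that 17 * d = 1 (mod 132).
Step 4: d = 17^(-1) mod 132 = 101.
Verification: 17 * 101 = 1717 = 13 * 132 + 1.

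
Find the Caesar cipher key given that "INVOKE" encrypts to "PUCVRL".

Step 1: Compare first letters: I (position 8) -> P (position 15).
Step 2: Shift = (15 - 8) mod 26 = 7.
The shift value is 7.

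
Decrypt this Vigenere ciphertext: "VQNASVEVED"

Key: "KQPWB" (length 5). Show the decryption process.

Step 1: Key 'KQPWB' has length 5. Extended key: KQPWBKQPWB
Step 2: Decrypt each position:
  V(21) - K(10) = 11 = L
  Q(16) - Q(16) = 0 = A
  N(13) - P(15) = 24 = Y
  A(0) - W(22) = 4 = E
  S(18) - B(1) = 17 = R
  V(21) - K(10) = 11 = L
  E(4) - Q(16) = 14 = O
  V(21) - P(15) = 6 = G
  E(4) - W(22) = 8 = I
  D(3) - B(1) = 2 = C
Plaintext: LAYERLOGIC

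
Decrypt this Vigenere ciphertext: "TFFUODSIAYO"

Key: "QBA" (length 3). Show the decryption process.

Step 1: Key 'QBA' has length 3. Extended key: QBAQBAQBAQB
Step 2: Decrypt each position:
  T(19) - Q(16) = 3 = D
  F(5) - B(1) = 4 = E
  F(5) - A(0) = 5 = F
  U(20) - Q(16) = 4 = E
  O(14) - B(1) = 13 = N
  D(3) - A(0) = 3 = D
  S(18) - Q(16) = 2 = C
  I(8) - B(1) = 7 = H
  A(0) - A(0) = 0 = A
  Y(24) - Q(16) = 8 = I
  O(14) - B(1) = 13 = N
Plaintext: DEFENDCHAIN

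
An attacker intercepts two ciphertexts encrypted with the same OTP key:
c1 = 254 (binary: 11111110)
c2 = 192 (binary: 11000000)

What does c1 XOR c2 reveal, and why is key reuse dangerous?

Step 1: c1 XOR c2 = (m1 XOR k) XOR (m2 XOR k).
Step 2: By XOR associativity/commutativity: = m1 XOR m2 XOR k XOR k = m1 XOR m2.
Step 3: 11111110 XOR 11000000 = 00111110 = 62.
Step 4: The key cancels out! An attacker learns m1 XOR m2 = 62, revealing the relationship between plaintexts.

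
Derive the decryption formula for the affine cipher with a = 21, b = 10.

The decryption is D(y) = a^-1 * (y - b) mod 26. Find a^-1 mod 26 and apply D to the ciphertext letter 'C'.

Step 1: Find a^-1, the modular inverse of 21 mod 26.
Step 2: We need 21 * a^-1 = 1 (mod 26).
Step 3: 21 * 5 = 105 = 4 * 26 + 1, so a^-1 = 5.
Step 4: D(y) = 5(y - 10) mod 26.
Step 5: Apply to 'C' (y = 2): D(2) = 5 * (2 - 10) mod 26 = 5 * -8 mod 26 = 12 -> 'M'.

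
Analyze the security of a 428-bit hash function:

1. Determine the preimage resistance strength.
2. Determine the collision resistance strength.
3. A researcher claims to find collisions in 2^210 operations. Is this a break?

Step 1: Preimage resistance requires brute-force of 2^428 operations.
Step 2: Collision resistance (birthday bound) = 2^(428/2) = 2^214.
Step 3: The claimed attack costs 2^210 operations.
Step 4: Since 2^210 < 2^214, the claimed attack beats the generic birthday bound, so collision resistance is broken.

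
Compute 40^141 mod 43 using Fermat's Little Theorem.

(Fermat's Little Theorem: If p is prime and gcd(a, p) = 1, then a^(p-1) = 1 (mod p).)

Step 1: Since 43 is prime, by Fermat's Little Theorem: 40^42 = 1 (mod 43).
Step 2: Reduce exponent: 141 mod 42 = 15.
Step 3: So 40^141 = 40^15 (mod 43).
Step 4: 40^15 mod 43 = 21.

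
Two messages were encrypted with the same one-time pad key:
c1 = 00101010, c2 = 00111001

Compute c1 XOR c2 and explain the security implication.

Step 1: c1 XOR c2 = (m1 XOR k) XOR (m2 XOR k).
Step 2: By XOR associativity/commutativity: = m1 XOR m2 XOR k XOR k = m1 XOR m2.
Step 3: 00101010 XOR 00111001 = 00010011 = 19.
Step 4: The key cancels out! An attacker learns m1 XOR m2 = 19, revealing the relationship between plaintexts.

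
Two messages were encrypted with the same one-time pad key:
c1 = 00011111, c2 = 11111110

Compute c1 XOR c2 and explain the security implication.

Step 1: c1 XOR c2 = (m1 XOR k) XOR (m2 XOR k).
Step 2: By XOR associativity/commutativity: = m1 XOR m2 XOR k XOR k = m1 XOR m2.
Step 3: 00011111 XOR 11111110 = 11100001 = 225.
Step 4: The key cancels out! An attacker learns m1 XOR m2 = 225, revealing the relationship between plaintexts.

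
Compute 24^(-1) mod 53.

Step 1: We need x such that 24 * x = 1 (mod 53).
Step 2: Using the extended Euclidean algorithm or trial:
  24 * 42 = 1008 = 19 * 53 + 1.
Step 3: Since 1008 mod 53 = 1, the inverse is x = 42.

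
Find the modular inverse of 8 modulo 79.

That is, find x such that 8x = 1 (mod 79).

Step 1: We need x such that 8 * x = 1 (mod 79).
Step 2: Using the extended Euclidean algorithm or trial:
  8 * 10 = 80 = 1 * 79 + 1.
Step 3: Since 80 mod 79 = 1, the inverse is x = 10.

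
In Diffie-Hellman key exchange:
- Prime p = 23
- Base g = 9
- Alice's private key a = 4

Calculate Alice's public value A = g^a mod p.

Step 1: A = g^a mod p = 9^4 mod 23.
  9^1 mod 23 = 9
  9^2 mod 23 = (9 * 9) mod 23 = 12
  9^3 mod 23 = (12 * 9) mod 23 = 16
  9^4 mod 23 = (16 * 9) mod 23 = 6
Result: A = 6.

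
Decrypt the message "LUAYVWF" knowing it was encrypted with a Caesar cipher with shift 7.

Step 1: Reverse the shift by subtracting 7 from each letter position.
  L (position 11) -> position (11-7) mod 26 = 4 -> E
  U (position 20) -> position (20-7) mod 26 = 13 -> N
  A (position 0) -> position (0-7) mod 26 = 19 -> T
  Y (position 24) -> position (24-7) mod 26 = 17 -> R
  V (position 21) -> position (21-7) mod 26 = 14 -> O
  W (position 22) -> position (22-7) mod 26 = 15 -> P
  F (position 5) -> position (5-7) mod 26 = 24 -> Y
Decrypted message: ENTROPY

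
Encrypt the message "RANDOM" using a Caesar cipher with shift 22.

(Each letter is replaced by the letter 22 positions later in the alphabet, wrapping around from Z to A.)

Step 1: For each letter, shift forward by 22 positions (mod 26).
  R (position 17) -> position (17+22) mod 26 = 13 -> N
  A (position 0) -> position (0+22) mod 26 = 22 -> W
  N (position 13) -> position (13+22) mod 26 = 9 -> J
  D (position 3) -> position (3+22) mod 26 = 25 -> Z
  O (position 14) -> position (14+22) mod 26 = 10 -> K
  M (position 12) -> position (12+22) mod 26 = 8 -> I
Result: NWJZKI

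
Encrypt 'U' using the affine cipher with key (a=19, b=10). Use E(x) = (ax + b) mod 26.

Step 1: Convert 'U' to number: x = 20.
Step 2: E(20) = (19 * 20 + 10) mod 26 = 390 mod 26 = 0.
Step 3: Convert 0 back to letter: A.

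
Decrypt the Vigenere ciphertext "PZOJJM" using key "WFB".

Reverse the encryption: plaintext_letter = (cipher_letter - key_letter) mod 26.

Step 1: Extend key: WFBWFB
Step 2: Decrypt each letter (c - k) mod 26:
  P(15) - W(22) = (15-22) mod 26 = 19 = T
  Z(25) - F(5) = (25-5) mod 26 = 20 = U
  O(14) - B(1) = (14-1) mod 26 = 13 = N
  J(9) - W(22) = (9-22) mod 26 = 13 = N
  J(9) - F(5) = (9-5) mod 26 = 4 = E
  M(12) - B(1) = (12-1) mod 26 = 11 = L
Plaintext: TUNNEL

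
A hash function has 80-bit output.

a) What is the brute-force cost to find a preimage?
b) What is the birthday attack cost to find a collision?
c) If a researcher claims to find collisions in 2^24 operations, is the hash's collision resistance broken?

Step 1: Preimage resistance requires brute-force of 2^80 operations.
Step 2: Collision resistance (birthday bound) = 2^(80/2) = 2^40.
Step 3: The claimed attack costs 2^24 operations.
Step 4: Since 2^24 < 2^40, the claimed attack beats the generic birthday bound, so collision resistance is broken.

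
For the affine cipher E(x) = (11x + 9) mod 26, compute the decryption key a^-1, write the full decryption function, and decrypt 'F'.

Step 1: Find a^-1, the modular inverse of 11 mod 26.
Step 2: We need 11 * a^-1 = 1 (mod 26).
Step 3: 11 * 19 = 209 = 8 * 26 + 1, so a^-1 = 19.
Step 4: D(y) = 19(y - 9) mod 26.
Step 5: Apply to 'F' (y = 5): D(5) = 19 * (5 - 9) mod 26 = 19 * -4 mod 26 = 2 -> 'C'.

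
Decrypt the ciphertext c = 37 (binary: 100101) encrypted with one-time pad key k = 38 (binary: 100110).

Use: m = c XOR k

Step 1: XOR ciphertext with key:
  Ciphertext: 100101
  Key:        100110
  XOR:        000011
Step 2: Plaintext = 000011 = 3 in decimal.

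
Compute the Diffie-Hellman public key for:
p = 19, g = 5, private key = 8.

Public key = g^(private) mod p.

Step 1: A = g^a mod p = 5^8 mod 19.
  5^1 mod 19 = 5
  5^2 mod 19 = (5 * 5) mod 19 = 6
  5^3 mod 19 = (6 * 5) mod 19 = 11
  5^4 mod 19 = (11 * 5) mod 19 = 17
  5^5 mod 19 = (17 * 5) mod 19 = 9
  5^6 mod 19 = (9 * 5) mod 19 = 7
  5^7 mod 19 = (7 * 5) mod 19 = 16
  5^8 mod 19 = (16 * 5) mod 19 = 4
Result: A = 4.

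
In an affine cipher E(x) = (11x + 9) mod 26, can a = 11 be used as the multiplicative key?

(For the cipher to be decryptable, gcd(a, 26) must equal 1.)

Step 1: Compute gcd(11, 26).
Step 2: gcd(11, 26) = 1.
Since gcd = 1, 11 is coprime with 26, so it is a valid key.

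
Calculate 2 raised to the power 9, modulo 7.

Step 1: Compute 2^9 mod 7 step by step, reducing modulo 7 at each step.
  2^1 mod 7 = 2
  2^2 mod 7 = (2 * 2) mod 7 = 4
  2^3 mod 7 = (4 * 2) mod 7 = 1
  2^4 mod 7 = (1 * 2) mod 7 = 2
  2^5 mod 7 = (2 * 2) mod 7 = 4
  2^6 mod 7 = (4 * 2) mod 7 = 1
  2^7 mod 7 = (1 * 2) mod 7 = 2
  2^8 mod 7 = (2 * 2) mod 7 = 4
  2^9 mod 7 = (4 * 2) mod 7 = 1
Step 2: Result = 1.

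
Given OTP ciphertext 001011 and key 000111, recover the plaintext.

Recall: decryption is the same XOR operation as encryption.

Step 1: XOR ciphertext with key:
  Ciphertext: 001011
  Key:        000111
  XOR:        001100
Step 2: Plaintext = 001100 = 12 in decimal.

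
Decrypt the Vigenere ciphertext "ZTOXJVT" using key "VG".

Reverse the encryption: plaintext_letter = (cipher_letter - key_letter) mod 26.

Step 1: Extend key: VGVGVGV
Step 2: Decrypt each letter (c - k) mod 26:
  Z(25) - V(21) = (25-21) mod 26 = 4 = E
  T(19) - G(6) = (19-6) mod 26 = 13 = N
  O(14) - V(21) = (14-21) mod 26 = 19 = T
  X(23) - G(6) = (23-6) mod 26 = 17 = R
  J(9) - V(21) = (9-21) mod 26 = 14 = O
  V(21) - G(6) = (21-6) mod 26 = 15 = P
  T(19) - V(21) = (19-21) mod 26 = 24 = Y
Plaintext: ENTROPY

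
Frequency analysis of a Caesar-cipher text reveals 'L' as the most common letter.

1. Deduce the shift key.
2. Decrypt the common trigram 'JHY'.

Step 1: In English, 'E' is the most frequent letter (12.7%).
Step 2: The most frequent ciphertext letter is 'L' (position 11).
Step 3: Shift = (11 - 4) mod 26 = 7.
Step 4: Decrypt 'JHY' by shifting back 7:
  J -> C
  H -> A
  Y -> R
Step 5: 'JHY' decrypts to 'CAR'.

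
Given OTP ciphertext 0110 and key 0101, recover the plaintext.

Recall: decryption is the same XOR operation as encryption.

Step 1: XOR ciphertext with key:
  Ciphertext: 0110
  Key:        0101
  XOR:        0011
Step 2: Plaintext = 0011 = 3 in decimal.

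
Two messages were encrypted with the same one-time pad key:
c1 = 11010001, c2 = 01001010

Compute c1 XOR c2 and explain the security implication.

Step 1: c1 XOR c2 = (m1 XOR k) XOR (m2 XOR k).
Step 2: By XOR associativity/commutativity: = m1 XOR m2 XOR k XOR k = m1 XOR m2.
Step 3: 11010001 XOR 01001010 = 10011011 = 155.
Step 4: The key cancels out! An attacker learns m1 XOR m2 = 155, revealing the relationship between plaintexts.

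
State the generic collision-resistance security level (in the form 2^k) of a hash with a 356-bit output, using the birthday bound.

Step 1: The birthday paradox gives collision probability ~50% after sqrt(2^n) = 2^(n/2) hashes.
Step 2: For 356-bit output: 2^(356/2) = 2^178.
Step 3: Approximately 2^178 hash computations needed.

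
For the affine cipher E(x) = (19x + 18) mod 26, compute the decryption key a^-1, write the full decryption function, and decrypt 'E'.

Step 1: Find a^-1, the modular inverse of 19 mod 26.
Step 2: We need 19 * a^-1 = 1 (mod 26).
Step 3: 19 * 11 = 209 = 8 * 26 + 1, so a^-1 = 11.
Step 4: D(y) = 11(y - 18) mod 26.
Step 5: Apply to 'E' (y = 4): D(4) = 11 * (4 - 18) mod 26 = 11 * -14 mod 26 = 2 -> 'C'.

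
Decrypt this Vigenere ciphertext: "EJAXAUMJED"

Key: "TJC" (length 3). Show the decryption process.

Step 1: Key 'TJC' has length 3. Extended key: TJCTJCTJCT
Step 2: Decrypt each position:
  E(4) - T(19) = 11 = L
  J(9) - J(9) = 0 = A
  A(0) - C(2) = 24 = Y
  X(23) - T(19) = 4 = E
  A(0) - J(9) = 17 = R
  U(20) - C(2) = 18 = S
  M(12) - T(19) = 19 = T
  J(9) - J(9) = 0 = A
  E(4) - C(2) = 2 = C
  D(3) - T(19) = 10 = K
Plaintext: LAYERSTACK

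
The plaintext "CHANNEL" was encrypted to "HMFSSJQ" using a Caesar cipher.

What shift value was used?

Step 1: Compare first letters: C (position 2) -> H (position 7).
Step 2: Shift = (7 - 2) mod 26 = 5.
The shift value is 5.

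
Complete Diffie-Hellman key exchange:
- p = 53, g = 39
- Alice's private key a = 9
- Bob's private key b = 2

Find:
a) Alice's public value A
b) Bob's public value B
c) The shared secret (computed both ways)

Step 1: A = g^a mod p = 39^9 mod 53 = 32.
Step 2: B = g^b mod p = 39^2 mod 53 = 37.
Step 3: Alice computes s = B^a mod p = 37^9 mod 53 = 17.
Step 4: Bob computes s = A^b mod p = 32^2 mod 53 = 17.
Both sides agree: shared secret = 17.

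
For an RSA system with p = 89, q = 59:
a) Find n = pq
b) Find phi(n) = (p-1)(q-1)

Step 1: n = p * q = 89 * 59 = 5251.
Step 2: phi(n) = (p-1)(q-1) = 88 * 58 = 5104.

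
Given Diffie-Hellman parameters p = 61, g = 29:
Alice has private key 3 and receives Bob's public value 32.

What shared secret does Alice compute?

Step 1: s = B^a mod p = 32^3 mod 61.
  32^1 mod 61 = 32
  32^2 mod 61 = (32 * 32) mod 61 = 48
  32^3 mod 61 = (48 * 32) mod 61 = 11
Result: shared secret = 11.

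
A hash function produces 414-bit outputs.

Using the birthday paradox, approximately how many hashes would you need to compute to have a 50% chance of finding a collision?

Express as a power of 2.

Step 1: The birthday paradox gives collision probability ~50% after sqrt(2^n) = 2^(n/2) hashes.
Step 2: For 414-bit output: 2^(414/2) = 2^207.
Step 3: Approximately 2^207 hash computations needed.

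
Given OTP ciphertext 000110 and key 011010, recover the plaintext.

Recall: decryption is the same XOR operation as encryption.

Step 1: XOR ciphertext with key:
  Ciphertext: 000110
  Key:        011010
  XOR:        011100
Step 2: Plaintext = 011100 = 28 in decimal.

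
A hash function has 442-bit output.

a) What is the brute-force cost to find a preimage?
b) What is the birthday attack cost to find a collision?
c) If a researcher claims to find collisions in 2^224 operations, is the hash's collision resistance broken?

Step 1: Preimage resistance requires brute-force of 2^442 operations.
Step 2: Collision resistance (birthday bound) = 2^(442/2) = 2^221.
Step 3: The claimed attack costs 2^224 operations.
Step 4: Since 2^224 >= 2^221, the claimed attack is no faster than the generic birthday attack, so this does not break collision resistance.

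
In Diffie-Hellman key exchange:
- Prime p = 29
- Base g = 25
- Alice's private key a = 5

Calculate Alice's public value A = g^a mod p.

Step 1: A = g^a mod p = 25^5 mod 29.
  25^1 mod 29 = 25
  25^2 mod 29 = (25 * 25) mod 29 = 16
  25^3 mod 29 = (16 * 25) mod 29 = 23
  25^4 mod 29 = (23 * 25) mod 29 = 24
  25^5 mod 29 = (24 * 25) mod 29 = 20
Result: A = 20.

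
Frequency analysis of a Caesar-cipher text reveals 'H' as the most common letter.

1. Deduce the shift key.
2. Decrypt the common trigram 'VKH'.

Step 1: In English, 'E' is the most frequent letter (12.7%).
Step 2: The most frequent ciphertext letter is 'H' (position 7).
Step 3: Shift = (7 - 4) mod 26 = 3.
Step 4: Decrypt 'VKH' by shifting back 3:
  V -> S
  K -> H
  H -> E
Step 5: 'VKH' decrypts to 'SHE'.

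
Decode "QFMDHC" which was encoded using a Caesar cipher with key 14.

Step 1: Reverse the shift by subtracting 14 from each letter position.
  Q (position 16) -> position (16-14) mod 26 = 2 -> C
  F (position 5) -> position (5-14) mod 26 = 17 -> R
  M (position 12) -> position (12-14) mod 26 = 24 -> Y
  D (position 3) -> position (3-14) mod 26 = 15 -> P
  H (position 7) -> position (7-14) mod 26 = 19 -> T
  C (position 2) -> position (2-14) mod 26 = 14 -> O
Decrypted message: CRYPTO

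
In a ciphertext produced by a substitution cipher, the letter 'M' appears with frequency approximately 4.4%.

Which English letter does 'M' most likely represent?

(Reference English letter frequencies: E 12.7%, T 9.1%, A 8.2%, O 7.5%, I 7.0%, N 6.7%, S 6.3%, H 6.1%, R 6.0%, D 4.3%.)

Step 1: The observed frequency is 4.4%.
Step 2: Compare with English frequencies:
  E: 12.7% (difference: 8.3%)
  T: 9.1% (difference: 4.7%)
  A: 8.2% (difference: 3.8%)
  O: 7.5% (difference: 3.1%)
  I: 7.0% (difference: 2.6%)
  N: 6.7% (difference: 2.3%)
  S: 6.3% (difference: 1.9%)
  H: 6.1% (difference: 1.7%)
  R: 6.0% (difference: 1.6%)
  D: 4.3% (difference: 0.1%) <-- closest
Step 3: 'M' most likely represents 'D' (frequency 4.3%).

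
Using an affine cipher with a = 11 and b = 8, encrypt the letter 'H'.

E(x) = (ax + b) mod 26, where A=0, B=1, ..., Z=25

Step 1: Convert 'H' to number: x = 7.
Step 2: E(7) = (11 * 7 + 8) mod 26 = 85 mod 26 = 7.
Step 3: Convert 7 back to letter: H.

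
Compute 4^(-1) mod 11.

Step 1: We need x such that 4 * x = 1 (mod 11).
Step 2: Using the extended Euclidean algorithm or trial:
  4 * 3 = 12 = 1 * 11 + 1.
Step 3: Since 12 mod 11 = 1, the inverse is x = 3.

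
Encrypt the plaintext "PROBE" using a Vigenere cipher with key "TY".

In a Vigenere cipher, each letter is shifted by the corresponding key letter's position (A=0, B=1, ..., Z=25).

Step 1: Repeat key to match plaintext length:
  Plaintext: PROBE
  Key:       TYTYT
Step 2: Encrypt each letter:
  P(15) + T(19) = (15+19) mod 26 = 8 = I
  R(17) + Y(24) = (17+24) mod 26 = 15 = P
  O(14) + T(19) = (14+19) mod 26 = 7 = H
  B(1) + Y(24) = (1+24) mod 26 = 25 = Z
  E(4) + T(19) = (4+19) mod 26 = 23 = X
Ciphertext: IPHZX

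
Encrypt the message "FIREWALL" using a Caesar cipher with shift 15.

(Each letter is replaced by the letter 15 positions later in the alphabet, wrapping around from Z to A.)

Step 1: For each letter, shift forward by 15 positions (mod 26).
  F (position 5) -> position (5+15) mod 26 = 20 -> U
  I (position 8) -> position (8+15) mod 26 = 23 -> X
  R (position 17) -> position (17+15) mod 26 = 6 -> G
  E (position 4) -> position (4+15) mod 26 = 19 -> T
  W (position 22) -> position (22+15) mod 26 = 11 -> L
  A (position 0) -> position (0+15) mod 26 = 15 -> P
  L (position 11) -> position (11+15) mod 26 = 0 -> A
  L (position 11) -> position (11+15) mod 26 = 0 -> A
Result: UXGTLPAA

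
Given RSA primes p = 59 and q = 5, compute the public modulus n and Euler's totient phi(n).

Step 1: n = p * q = 59 * 5 = 295.
Step 2: phi(n) = (p-1)(q-1) = 58 * 4 = 232.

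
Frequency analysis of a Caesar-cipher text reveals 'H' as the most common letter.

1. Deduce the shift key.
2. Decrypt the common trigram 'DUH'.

Step 1: In English, 'E' is the most frequent letter (12.7%).
Step 2: The most frequent ciphertext letter is 'H' (position 7).
Step 3: Shift = (7 - 4) mod 26 = 3.
Step 4: Decrypt 'DUH' by shifting back 3:
  D -> A
  U -> R
  H -> E
Step 5: 'DUH' decrypts to 'ARE'.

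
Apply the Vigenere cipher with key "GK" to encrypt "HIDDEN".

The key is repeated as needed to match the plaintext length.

Step 1: Repeat key to match plaintext length:
  Plaintext: HIDDEN
  Key:       GKGKGK
Step 2: Encrypt each letter:
  H(7) + G(6) = (7+6) mod 26 = 13 = N
  I(8) + K(10) = (8+10) mod 26 = 18 = S
  D(3) + G(6) = (3+6) mod 26 = 9 = J
  D(3) + K(10) = (3+10) mod 26 = 13 = N
  E(4) + G(6) = (4+6) mod 26 = 10 = K
  N(13) + K(10) = (13+10) mod 26 = 23 = X
Ciphertext: NSJNKX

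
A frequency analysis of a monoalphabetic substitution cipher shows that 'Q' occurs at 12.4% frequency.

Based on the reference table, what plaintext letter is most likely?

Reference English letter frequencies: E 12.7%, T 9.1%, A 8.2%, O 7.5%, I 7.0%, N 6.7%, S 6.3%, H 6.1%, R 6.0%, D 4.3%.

Step 1: The observed frequency is 12.4%.
Step 2: Compare with English frequencies:
  E: 12.7% (difference: 0.3%) <-- closest
  T: 9.1% (difference: 3.3%)
  A: 8.2% (difference: 4.2%)
  O: 7.5% (difference: 4.9%)
  I: 7.0% (difference: 5.4%)
  N: 6.7% (difference: 5.7%)
  S: 6.3% (difference: 6.1%)
  H: 6.1% (difference: 6.3%)
  R: 6.0% (difference: 6.4%)
  D: 4.3% (difference: 8.1%)
Step 3: 'Q' most likely represents 'E' (frequency 12.7%).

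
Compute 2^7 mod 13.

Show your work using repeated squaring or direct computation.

Step 1: Compute 2^7 mod 13 step by step, reducing modulo 13 at each step.
  2^1 mod 13 = 2
  2^2 mod 13 = (2 * 2) mod 13 = 4
  2^3 mod 13 = (4 * 2) mod 13 = 8
  2^4 mod 13 = (8 * 2) mod 13 = 3
  2^5 mod 13 = (3 * 2) mod 13 = 6
  2^6 mod 13 = (6 * 2) mod 13 = 12
  2^7 mod 13 = (12 * 2) mod 13 = 11
Step 2: Result = 11.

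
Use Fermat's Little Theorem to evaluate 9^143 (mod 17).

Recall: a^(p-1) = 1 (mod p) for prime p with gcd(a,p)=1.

Step 1: Since 17 is prime, by Fermat's Little Theorem: 9^16 = 1 (mod 17).
Step 2: Reduce exponent: 143 mod 16 = 15.
Step 3: So 9^143 = 9^15 (mod 17).
Step 4: 9^15 mod 17 = 2.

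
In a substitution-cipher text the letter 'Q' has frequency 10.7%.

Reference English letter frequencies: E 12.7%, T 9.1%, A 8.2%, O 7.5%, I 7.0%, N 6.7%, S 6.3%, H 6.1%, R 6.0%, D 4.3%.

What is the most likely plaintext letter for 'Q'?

Step 1: The observed frequency is 10.7%.
Step 2: Compare with English frequencies:
  E: 12.7% (difference: 2.0%)
  T: 9.1% (difference: 1.6%) <-- closest
  A: 8.2% (difference: 2.5%)
  O: 7.5% (difference: 3.2%)
  I: 7.0% (difference: 3.7%)
  N: 6.7% (difference: 4.0%)
  S: 6.3% (difference: 4.4%)
  H: 6.1% (difference: 4.6%)
  R: 6.0% (difference: 4.7%)
  D: 4.3% (difference: 6.4%)
Step 3: 'Q' most likely represents 'T' (frequency 9.1%).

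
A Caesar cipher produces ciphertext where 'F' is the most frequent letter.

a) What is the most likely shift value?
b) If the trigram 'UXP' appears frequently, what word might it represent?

Step 1: In English, 'E' is the most frequent letter (12.7%).
Step 2: The most frequent ciphertext letter is 'F' (position 5).
Step 3: Shift = (5 - 4) mod 26 = 1.
Step 4: Decrypt 'UXP' by shifting back 1:
  U -> T
  X -> W
  P -> O
Step 5: 'UXP' decrypts to 'TWO'.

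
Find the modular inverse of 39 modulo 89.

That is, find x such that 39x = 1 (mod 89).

Step 1: We need x such that 39 * x = 1 (mod 89).
Step 2: Using the extended Euclidean algorithm or trial:
  39 * 16 = 624 = 7 * 89 + 1.
Step 3: Since 624 mod 89 = 1, the inverse is x = 16.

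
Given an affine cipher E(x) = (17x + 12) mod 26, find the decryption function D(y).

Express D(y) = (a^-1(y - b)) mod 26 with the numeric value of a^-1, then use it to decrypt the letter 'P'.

Step 1: Find a^-1, the modular inverse of 17 mod 26.
Step 2: We need 17 * a^-1 = 1 (mod 26).
Step 3: 17 * 23 = 391 = 15 * 26 + 1, so a^-1 = 23.
Step 4: D(y) = 23(y - 12) mod 26.
Step 5: Apply to 'P' (y = 15): D(15) = 23 * (15 - 12) mod 26 = 23 * 3 mod 26 = 17 -> 'R'.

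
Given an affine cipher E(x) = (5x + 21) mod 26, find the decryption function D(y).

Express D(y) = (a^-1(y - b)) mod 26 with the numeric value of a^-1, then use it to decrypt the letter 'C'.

Step 1: Find a^-1, the modular inverse of 5 mod 26.
Step 2: We need 5 * a^-1 = 1 (mod 26).
Step 3: 5 * 21 = 105 = 4 * 26 + 1, so a^-1 = 21.
Step 4: D(y) = 21(y - 21) mod 26.
Step 5: Apply to 'C' (y = 2): D(2) = 21 * (2 - 21) mod 26 = 21 * -19 mod 26 = 17 -> 'R'.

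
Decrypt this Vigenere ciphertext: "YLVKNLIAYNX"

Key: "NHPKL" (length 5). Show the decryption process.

Step 1: Key 'NHPKL' has length 5. Extended key: NHPKLNHPKLN
Step 2: Decrypt each position:
  Y(24) - N(13) = 11 = L
  L(11) - H(7) = 4 = E
  V(21) - P(15) = 6 = G
  K(10) - K(10) = 0 = A
  N(13) - L(11) = 2 = C
  L(11) - N(13) = 24 = Y
  I(8) - H(7) = 1 = B
  A(0) - P(15) = 11 = L
  Y(24) - K(10) = 14 = O
  N(13) - L(11) = 2 = C
  X(23) - N(13) = 10 = K
Plaintext: LEGACYBLOCK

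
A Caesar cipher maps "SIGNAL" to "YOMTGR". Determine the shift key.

Step 1: Compare first letters: S (position 18) -> Y (position 24).
Step 2: Shift = (24 - 18) mod 26 = 6.
The shift value is 6.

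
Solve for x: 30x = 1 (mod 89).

Step 1: We need x such that 30 * x = 1 (mod 89).
Step 2: Using the extended Euclidean algorithm or trial:
  30 * 3 = 90 = 1 * 89 + 1.
Step 3: Since 90 mod 89 = 1, the inverse is x = 3.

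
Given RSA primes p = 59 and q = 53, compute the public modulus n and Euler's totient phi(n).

Step 1: n = p * q = 59 * 53 = 3127.
Step 2: phi(n) = (p-1)(q-1) = 58 * 52 = 3016.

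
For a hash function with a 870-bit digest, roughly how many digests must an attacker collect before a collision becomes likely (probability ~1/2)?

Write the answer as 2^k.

Step 1: The birthday paradox gives collision probability ~50% after sqrt(2^n) = 2^(n/2) hashes.
Step 2: For 870-bit output: 2^(870/2) = 2^435.
Step 3: Approximately 2^435 hash computations needed.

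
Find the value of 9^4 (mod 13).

Step 1: Compute 9^4 mod 13 step by step, reducing modulo 13 at each step.
  9^1 mod 13 = 9
  9^2 mod 13 = (9 * 9) mod 13 = 3
  9^3 mod 13 = (3 * 9) mod 13 = 1
  9^4 mod 13 = (1 * 9) mod 13 = 9
Step 2: Result = 9.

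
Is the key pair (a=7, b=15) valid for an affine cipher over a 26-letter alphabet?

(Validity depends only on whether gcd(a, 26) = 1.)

Step 1: Compute gcd(7, 26).
Step 2: gcd(7, 26) = 1.
Since gcd = 1, 7 is coprime with 26, so it is a valid key.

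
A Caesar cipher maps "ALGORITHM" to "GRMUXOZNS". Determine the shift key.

Step 1: Compare first letters: A (position 0) -> G (position 6).
Step 2: Shift = (6 - 0) mod 26 = 6.
The shift value is 6.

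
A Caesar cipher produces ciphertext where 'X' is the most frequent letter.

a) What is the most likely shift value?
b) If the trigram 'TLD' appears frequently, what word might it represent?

Step 1: In English, 'E' is the most frequent letter (12.7%).
Step 2: The most frequent ciphertext letter is 'X' (position 23).
Step 3: Shift = (23 - 4) mod 26 = 19.
Step 4: Decrypt 'TLD' by shifting back 19:
  T -> A
  L -> S
  D -> K
Step 5: 'TLD' decrypts to 'ASK'.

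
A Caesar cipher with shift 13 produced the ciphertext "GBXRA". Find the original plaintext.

Step 1: Reverse the shift by subtracting 13 from each letter position.
  G (position 6) -> position (6-13) mod 26 = 19 -> T
  B (position 1) -> position (1-13) mod 26 = 14 -> O
  X (position 23) -> position (23-13) mod 26 = 10 -> K
  R (position 17) -> position (17-13) mod 26 = 4 -> E
  A (position 0) -> position (0-13) mod 26 = 13 -> N
Decrypted message: TOKEN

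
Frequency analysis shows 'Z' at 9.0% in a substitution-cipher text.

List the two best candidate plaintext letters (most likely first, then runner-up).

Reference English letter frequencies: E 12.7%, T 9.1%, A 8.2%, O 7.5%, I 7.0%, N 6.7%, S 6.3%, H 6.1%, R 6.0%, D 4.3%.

Step 1: Observed frequency of 'Z' is 9.0%.
Step 2: Compute distances to each reference frequency and sort:
  T (9.1%): difference = 0.1% <-- BEST
  A (8.2%): difference = 0.8% <-- RUNNER-UP
  O (7.5%): difference = 1.5%
  I (7.0%): difference = 2.0%
  N (6.7%): difference = 2.3%
Step 3: Most likely is 'T' (9.1%, diff 0.1%); second most likely is 'A' (8.2%, diff 0.8%).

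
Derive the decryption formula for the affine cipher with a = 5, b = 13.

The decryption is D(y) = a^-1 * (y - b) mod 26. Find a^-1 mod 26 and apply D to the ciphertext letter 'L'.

Step 1: Find a^-1, the modular inverse of 5 mod 26.
Step 2: We need 5 * a^-1 = 1 (mod 26).
Step 3: 5 * 21 = 105 = 4 * 26 + 1, so a^-1 = 21.
Step 4: D(y) = 21(y - 13) mod 26.
Step 5: Apply to 'L' (y = 11): D(11) = 21 * (11 - 13) mod 26 = 21 * -2 mod 26 = 10 -> 'K'.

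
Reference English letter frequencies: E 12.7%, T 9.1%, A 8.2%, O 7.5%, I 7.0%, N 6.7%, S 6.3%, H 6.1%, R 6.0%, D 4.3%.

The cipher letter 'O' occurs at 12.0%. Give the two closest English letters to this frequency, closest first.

Step 1: Observed frequency of 'O' is 12.0%.
Step 2: Compute distances to each reference frequency and sort:
  E (12.7%): difference = 0.7% <-- BEST
  T (9.1%): difference = 2.9% <-- RUNNER-UP
  A (8.2%): difference = 3.8%
  O (7.5%): difference = 4.5%
  I (7.0%): difference = 5.0%
Step 3: Most likely is 'E' (12.7%, diff 0.7%); second most likely is 'T' (9.1%, diff 2.9%).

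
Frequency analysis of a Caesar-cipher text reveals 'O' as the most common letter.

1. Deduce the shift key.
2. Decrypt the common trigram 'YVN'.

Step 1: In English, 'E' is the most frequent letter (12.7%).
Step 2: The most frequent ciphertext letter is 'O' (position 14).
Step 3: Shift = (14 - 4) mod 26 = 10.
Step 4: Decrypt 'YVN' by shifting back 10:
  Y -> O
  V -> L
  N -> D
Step 5: 'YVN' decrypts to 'OLD'.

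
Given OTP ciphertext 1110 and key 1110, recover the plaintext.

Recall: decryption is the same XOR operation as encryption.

Step 1: XOR ciphertext with key:
  Ciphertext: 1110
  Key:        1110
  XOR:        0000
Step 2: Plaintext = 0000 = 0 in decimal.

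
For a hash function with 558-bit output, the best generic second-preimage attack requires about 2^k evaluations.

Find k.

Step 1: The hash has a 558-bit output.
Step 2: Second-preimage resistance means: given a specific input x, it should be infeasible to find a different y with h(y) = h(x).
With a 558-bit output, a generic search for a second preimage costs about 2^558 evaluations (each trial matches the fixed target with probability 2^-558).
Step 3: Security level = 558 bits.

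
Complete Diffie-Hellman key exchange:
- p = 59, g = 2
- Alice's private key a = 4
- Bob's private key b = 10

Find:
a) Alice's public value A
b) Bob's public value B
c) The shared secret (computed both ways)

Step 1: A = g^a mod p = 2^4 mod 59 = 16.
Step 2: B = g^b mod p = 2^10 mod 59 = 21.
Step 3: Alice computes s = B^a mod p = 21^4 mod 59 = 17.
Step 4: Bob computes s = A^b mod p = 16^10 mod 59 = 17.
Both sides agree: shared secret = 17.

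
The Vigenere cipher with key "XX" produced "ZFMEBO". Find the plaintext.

Step 1: Extend key: XXXXXX
Step 2: Decrypt each letter (c - k) mod 26:
  Z(25) - X(23) = (25-23) mod 26 = 2 = C
  F(5) - X(23) = (5-23) mod 26 = 8 = I
  M(12) - X(23) = (12-23) mod 26 = 15 = P
  E(4) - X(23) = (4-23) mod 26 = 7 = H
  B(1) - X(23) = (1-23) mod 26 = 4 = E
  O(14) - X(23) = (14-23) mod 26 = 17 = R
Plaintext: CIPHER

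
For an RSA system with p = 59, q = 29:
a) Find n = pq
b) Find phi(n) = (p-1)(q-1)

Step 1: n = p * q = 59 * 29 = 1711.
Step 2: phi(n) = (p-1)(q-1) = 58 * 28 = 1624.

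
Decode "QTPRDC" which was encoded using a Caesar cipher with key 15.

Step 1: Reverse the shift by subtracting 15 from each letter position.
  Q (position 16) -> position (16-15) mod 26 = 1 -> B
  T (position 19) -> position (19-15) mod 26 = 4 -> E
  P (position 15) -> position (15-15) mod 26 = 0 -> A
  R (position 17) -> position (17-15) mod 26 = 2 -> C
  D (position 3) -> position (3-15) mod 26 = 14 -> O
  C (position 2) -> position (2-15) mod 26 = 13 -> N
Decrypted message: BEACON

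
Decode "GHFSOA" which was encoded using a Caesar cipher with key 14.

Step 1: Reverse the shift by subtracting 14 from each letter position.
  G (position 6) -> position (6-14) mod 26 = 18 -> S
  H (position 7) -> position (7-14) mod 26 = 19 -> T
  F (position 5) -> position (5-14) mod 26 = 17 -> R
  S (position 18) -> position (18-14) mod 26 = 4 -> E
  O (position 14) -> position (14-14) mod 26 = 0 -> A
  A (position 0) -> position (0-14) mod 26 = 12 -> M
Decrypted message: STREAM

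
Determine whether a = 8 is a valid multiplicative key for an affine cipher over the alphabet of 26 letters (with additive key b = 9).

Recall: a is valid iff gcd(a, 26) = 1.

Step 1: Compute gcd(8, 26).
Step 2: gcd(8, 26) = 2.
Since gcd = 2 != 1, 8 shares a common factor with 26, so it cannot be used.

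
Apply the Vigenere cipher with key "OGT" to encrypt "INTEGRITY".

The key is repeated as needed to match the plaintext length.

Step 1: Repeat key to match plaintext length:
  Plaintext: INTEGRITY
  Key:       OGTOGTOGT
Step 2: Encrypt each letter:
  I(8) + O(14) = (8+14) mod 26 = 22 = W
  N(13) + G(6) = (13+6) mod 26 = 19 = T
  T(19) + T(19) = (19+19) mod 26 = 12 = M
  E(4) + O(14) = (4+14) mod 26 = 18 = S
  G(6) + G(6) = (6+6) mod 26 = 12 = M
  R(17) + T(19) = (17+19) mod 26 = 10 = K
  I(8) + O(14) = (8+14) mod 26 = 22 = W
  T(19) + G(6) = (19+6) mod 26 = 25 = Z
  Y(24) + T(19) = (24+19) mod 26 = 17 = R
Ciphertext: WTMSMKWZR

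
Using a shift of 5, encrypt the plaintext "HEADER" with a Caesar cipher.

Step 1: For each letter, shift forward by 5 positions (mod 26).
  H (position 7) -> position (7+5) mod 26 = 12 -> M
  E (position 4) -> position (4+5) mod 26 = 9 -> J
  A (position 0) -> position (0+5) mod 26 = 5 -> F
  D (position 3) -> position (3+5) mod 26 = 8 -> I
  E (position 4) -> position (4+5) mod 26 = 9 -> J
  R (position 17) -> position (17+5) mod 26 = 22 -> W
Result: MJFIJW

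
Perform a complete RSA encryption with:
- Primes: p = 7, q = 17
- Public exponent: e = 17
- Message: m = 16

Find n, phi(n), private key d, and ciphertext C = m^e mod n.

Step 1: n = 7 * 17 = 119.
Step 2: phi(n) = (7-1)(17-1) = 6 * 16 = 96.
Step 3: Find d = 17^(-1) mod 96 = 17.
  Verify: 17 * 17 = 289 = 1 (mod 96).
Step 4: C = 16^17 mod 119 = 67.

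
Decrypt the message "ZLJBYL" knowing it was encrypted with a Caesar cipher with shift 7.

Step 1: Reverse the shift by subtracting 7 from each letter position.
  Z (position 25) -> position (25-7) mod 26 = 18 -> S
  L (position 11) -> position (11-7) mod 26 = 4 -> E
  J (position 9) -> position (9-7) mod 26 = 2 -> C
  B (position 1) -> position (1-7) mod 26 = 20 -> U
  Y (position 24) -> position (24-7) mod 26 = 17 -> R
  L (position 11) -> position (11-7) mod 26 = 4 -> E
Decrypted message: SECURE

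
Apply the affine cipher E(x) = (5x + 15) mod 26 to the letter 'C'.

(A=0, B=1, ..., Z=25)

Step 1: Convert 'C' to number: x = 2.
Step 2: E(2) = (5 * 2 + 15) mod 26 = 25 mod 26 = 25.
Step 3: Convert 25 back to letter: Z.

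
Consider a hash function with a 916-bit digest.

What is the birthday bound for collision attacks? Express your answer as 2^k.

Step 1: The birthday paradox gives collision probability ~50% after sqrt(2^n) = 2^(n/2) hashes.
Step 2: For 916-bit output: 2^(916/2) = 2^458.
Step 3: Approximately 2^458 hash computations needed.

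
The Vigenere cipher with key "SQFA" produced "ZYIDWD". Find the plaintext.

Step 1: Extend key: SQFASQ
Step 2: Decrypt each letter (c - k) mod 26:
  Z(25) - S(18) = (25-18) mod 26 = 7 = H
  Y(24) - Q(16) = (24-16) mod 26 = 8 = I
  I(8) - F(5) = (8-5) mod 26 = 3 = D
  D(3) - A(0) = (3-0) mod 26 = 3 = D
  W(22) - S(18) = (22-18) mod 26 = 4 = E
  D(3) - Q(16) = (3-16) mod 26 = 13 = N
Plaintext: HIDDEN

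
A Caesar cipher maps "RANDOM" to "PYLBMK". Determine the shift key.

Step 1: Compare first letters: R (position 17) -> P (position 15).
Step 2: Shift = (15 - 17) mod 26 = 24.
The shift value is 24.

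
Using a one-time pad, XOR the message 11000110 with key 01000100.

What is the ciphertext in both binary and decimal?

Step 1: Write out the XOR operation bit by bit:
  Message: 11000110
  Key:     01000100
  XOR:     10000010
Step 2: Convert to decimal: 10000010 = 130.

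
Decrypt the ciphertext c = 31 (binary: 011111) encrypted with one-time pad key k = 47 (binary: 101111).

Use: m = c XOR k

Step 1: XOR ciphertext with key:
  Ciphertext: 011111
  Key:        101111
  XOR:        110000
Step 2: Plaintext = 110000 = 48 in decimal.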